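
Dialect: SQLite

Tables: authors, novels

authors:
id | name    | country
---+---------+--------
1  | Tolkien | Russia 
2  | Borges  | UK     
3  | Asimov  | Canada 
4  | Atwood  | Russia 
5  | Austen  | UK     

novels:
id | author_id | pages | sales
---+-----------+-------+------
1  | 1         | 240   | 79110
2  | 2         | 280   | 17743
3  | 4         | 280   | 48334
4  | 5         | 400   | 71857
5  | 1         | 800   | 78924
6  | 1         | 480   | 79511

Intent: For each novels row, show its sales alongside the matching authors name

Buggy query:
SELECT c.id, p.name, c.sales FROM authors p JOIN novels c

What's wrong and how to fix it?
Bug: Missing join condition: each novels row is matched to all authors rows instead of just its own

Fix: Specify the join condition linking the foreign key to the parent id

Corrected query:
SELECT c.id, p.name, c.sales FROM authors p JOIN novels c ON c.author_id = p.id

Result:
id | name    | sales
---+---------+------
1  | Tolkien | 79110
2  | Borges  | 17743
3  | Atwood  | 48334
4  | Austen  | 71857
5  | Tolkien | 78924
6  | Tolkien | 79511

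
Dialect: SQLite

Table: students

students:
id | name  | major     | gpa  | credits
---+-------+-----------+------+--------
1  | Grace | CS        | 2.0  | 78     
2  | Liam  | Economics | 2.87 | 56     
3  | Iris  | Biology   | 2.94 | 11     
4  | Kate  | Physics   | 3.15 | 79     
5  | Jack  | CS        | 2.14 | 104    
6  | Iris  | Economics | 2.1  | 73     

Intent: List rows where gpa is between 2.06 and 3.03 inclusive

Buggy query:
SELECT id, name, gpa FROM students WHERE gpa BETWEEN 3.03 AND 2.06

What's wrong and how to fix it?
Bug: The bounds are reversed; BETWEEN a AND b requires a <= b to match anything

Fix: Write BETWEEN 2.06 AND 3.03

Corrected query:
SELECT id, name, gpa FROM students WHERE gpa BETWEEN 2.06 AND 3.03

Result:
id | name | gpa 
---+------+-----
2  | Liam | 2.87
3  | Iris | 2.94
5  | Jack | 2.14
6  | Iris | 2.1 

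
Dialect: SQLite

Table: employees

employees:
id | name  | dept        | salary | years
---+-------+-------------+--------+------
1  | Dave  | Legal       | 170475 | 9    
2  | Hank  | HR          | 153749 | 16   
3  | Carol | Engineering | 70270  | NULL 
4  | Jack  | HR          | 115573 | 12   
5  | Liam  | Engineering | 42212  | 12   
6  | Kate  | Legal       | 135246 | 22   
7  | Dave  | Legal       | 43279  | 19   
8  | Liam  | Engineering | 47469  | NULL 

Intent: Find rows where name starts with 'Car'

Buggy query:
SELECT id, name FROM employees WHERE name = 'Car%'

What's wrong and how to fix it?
Bug: Wildcards only work with LIKE; '=' treats '%' as a literal character

Fix: Replace '=' with LIKE so 'Car%' is treated as a pattern

Corrected query:
SELECT id, name FROM employees WHERE name LIKE 'Car%'

Result:
id | name 
---+------
3  | Carol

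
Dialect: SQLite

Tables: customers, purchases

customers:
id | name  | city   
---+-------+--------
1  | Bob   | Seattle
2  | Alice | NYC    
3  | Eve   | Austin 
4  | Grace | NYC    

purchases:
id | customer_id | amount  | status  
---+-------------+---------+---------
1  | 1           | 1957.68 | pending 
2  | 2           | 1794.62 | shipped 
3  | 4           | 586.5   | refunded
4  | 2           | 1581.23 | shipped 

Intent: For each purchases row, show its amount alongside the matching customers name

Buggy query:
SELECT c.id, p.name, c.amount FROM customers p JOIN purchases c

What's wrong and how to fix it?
Bug: Missing join condition: each purchases row is matched to all customers rows instead of just its own

Fix: Add ON c.customer_id = p.id to the JOIN

Corrected query:
SELECT c.id, p.name, c.amount FROM customers p JOIN purchases c ON c.customer_id = p.id

Result:
id | name  | amount 
---+-------+--------
1  | Bob   | 1957.68
2  | Alice | 1794.62
3  | Grace | 586.5  
4  | Alice | 1581.23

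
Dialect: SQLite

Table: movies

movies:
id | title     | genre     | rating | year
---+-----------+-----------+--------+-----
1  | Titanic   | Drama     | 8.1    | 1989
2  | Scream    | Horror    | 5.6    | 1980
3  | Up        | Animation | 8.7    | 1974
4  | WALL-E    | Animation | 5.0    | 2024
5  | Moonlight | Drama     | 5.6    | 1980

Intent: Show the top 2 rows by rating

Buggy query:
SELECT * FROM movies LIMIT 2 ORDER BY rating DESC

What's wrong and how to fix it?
Bug: ORDER BY cannot follow LIMIT; LIMIT is the final clause

Fix: Swap the clauses: ORDER BY first, then LIMIT

Corrected query:
SELECT * FROM movies ORDER BY rating DESC LIMIT 2

Result:
id | title   | genre     | rating | year
---+---------+-----------+--------+-----
3  | Up      | Animation | 8.7    | 1974
1  | Titanic | Drama     | 8.1    | 1989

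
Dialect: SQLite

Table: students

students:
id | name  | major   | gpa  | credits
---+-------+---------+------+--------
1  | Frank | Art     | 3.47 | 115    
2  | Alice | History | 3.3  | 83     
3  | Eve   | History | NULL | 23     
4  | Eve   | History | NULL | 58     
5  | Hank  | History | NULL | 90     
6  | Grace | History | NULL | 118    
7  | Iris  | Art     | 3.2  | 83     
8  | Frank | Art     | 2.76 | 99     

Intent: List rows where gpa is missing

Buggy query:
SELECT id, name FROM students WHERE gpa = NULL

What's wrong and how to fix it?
Bug: '= NULL' is always unknown in SQL three-valued logic, so no rows match

Fix: Replace '= NULL' with 'IS NULL'

Corrected query:
SELECT id, name FROM students WHERE gpa IS NULL

Result:
id | name 
---+------
3  | Eve  
4  | Eve  
5  | Hank 
6  | Grace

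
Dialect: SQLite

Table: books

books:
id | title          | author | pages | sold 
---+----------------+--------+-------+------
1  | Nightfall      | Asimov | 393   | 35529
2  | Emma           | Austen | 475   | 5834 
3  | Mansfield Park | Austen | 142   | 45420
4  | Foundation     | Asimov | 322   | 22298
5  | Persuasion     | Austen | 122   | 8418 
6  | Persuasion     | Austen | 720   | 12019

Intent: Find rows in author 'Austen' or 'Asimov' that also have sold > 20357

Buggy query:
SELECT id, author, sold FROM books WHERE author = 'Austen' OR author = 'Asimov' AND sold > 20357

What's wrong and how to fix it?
Bug: AND binds tighter than OR, so this parses as author = 'Austen' OR (author = 'Asimov' AND sold > 20357)

Fix: Add parentheses around the OR so the AND applies to both alternatives

Corrected query:
SELECT id, author, sold FROM books WHERE (author = 'Austen' OR author = 'Asimov') AND sold > 20357

Result:
id | author | sold 
---+--------+------
1  | Asimov | 35529
3  | Austen | 45420
4  | Asimov | 22298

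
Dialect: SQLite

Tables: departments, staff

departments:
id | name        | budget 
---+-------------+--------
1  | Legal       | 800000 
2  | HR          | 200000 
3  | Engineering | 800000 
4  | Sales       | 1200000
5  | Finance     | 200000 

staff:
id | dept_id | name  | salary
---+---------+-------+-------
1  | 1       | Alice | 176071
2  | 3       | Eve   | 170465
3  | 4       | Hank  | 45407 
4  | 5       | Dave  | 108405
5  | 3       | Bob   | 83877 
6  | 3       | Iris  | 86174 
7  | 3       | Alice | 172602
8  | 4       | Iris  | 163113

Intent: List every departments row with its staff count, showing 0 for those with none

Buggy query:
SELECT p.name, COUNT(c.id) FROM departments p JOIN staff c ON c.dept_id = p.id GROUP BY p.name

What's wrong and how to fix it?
Bug: INNER JOIN drops departments rows that have no matching staff rows

Fix: Switch to LEFT JOIN to retain unmatched parent rows

Corrected query:
SELECT p.name, COUNT(c.id) FROM departments p LEFT JOIN staff c ON c.dept_id = p.id GROUP BY p.name

Result:
name        | COUNT(c.id)
------------+------------
Engineering | 4          
Finance     | 1          
HR          | 0          
Legal       | 1          
Sales       | 2          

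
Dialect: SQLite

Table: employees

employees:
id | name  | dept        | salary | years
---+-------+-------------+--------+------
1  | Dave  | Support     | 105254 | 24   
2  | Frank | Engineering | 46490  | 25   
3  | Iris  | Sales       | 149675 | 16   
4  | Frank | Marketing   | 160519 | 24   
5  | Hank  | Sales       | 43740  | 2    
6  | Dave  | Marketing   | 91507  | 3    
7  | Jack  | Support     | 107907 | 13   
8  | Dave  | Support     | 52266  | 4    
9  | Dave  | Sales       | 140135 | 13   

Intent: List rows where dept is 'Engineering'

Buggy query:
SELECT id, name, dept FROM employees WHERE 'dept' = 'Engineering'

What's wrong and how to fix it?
Bug: 'dept' in single quotes is a string literal, not the column; the comparison is literal-vs-literal and never true

Fix: Reference the column as dept without single quotes

Corrected query:
SELECT id, name, dept FROM employees WHERE dept = 'Engineering'

Result:
id | name  | dept       
---+-------+------------
2  | Frank | Engineering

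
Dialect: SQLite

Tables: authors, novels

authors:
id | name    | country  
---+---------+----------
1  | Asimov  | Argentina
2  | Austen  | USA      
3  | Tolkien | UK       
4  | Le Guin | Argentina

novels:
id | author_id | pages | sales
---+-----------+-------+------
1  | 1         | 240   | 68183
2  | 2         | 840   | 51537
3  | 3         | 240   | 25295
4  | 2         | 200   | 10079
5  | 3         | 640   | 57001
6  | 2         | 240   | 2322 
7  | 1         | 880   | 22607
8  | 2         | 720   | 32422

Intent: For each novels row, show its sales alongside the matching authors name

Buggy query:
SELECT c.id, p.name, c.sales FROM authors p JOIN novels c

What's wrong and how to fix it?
Bug: Missing join condition: each novels row is matched to all authors rows instead of just its own

Fix: Specify the join condition linking the foreign key to the parent id

Corrected query:
SELECT c.id, p.name, c.sales FROM authors p JOIN novels c ON c.author_id = p.id

Result:
id | name    | sales
---+---------+------
1  | Asimov  | 68183
2  | Austen  | 51537
3  | Tolkien | 25295
4  | Austen  | 10079
5  | Tolkien | 57001
6  | Austen  | 2322 
7  | Asimov  | 22607
8  | Austen  | 32422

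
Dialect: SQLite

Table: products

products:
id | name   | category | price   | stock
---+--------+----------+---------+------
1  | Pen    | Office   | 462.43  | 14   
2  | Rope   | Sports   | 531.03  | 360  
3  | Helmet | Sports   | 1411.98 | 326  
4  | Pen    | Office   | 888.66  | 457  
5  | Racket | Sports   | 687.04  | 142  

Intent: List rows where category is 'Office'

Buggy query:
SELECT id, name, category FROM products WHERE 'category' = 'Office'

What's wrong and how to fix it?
Bug: Single quotes denote string literals in SQL; the column name is being compared as a constant string

Fix: Remove the quotes around the column name (or use double quotes for an identifier)

Corrected query:
SELECT id, name, category FROM products WHERE category = 'Office'

Result:
id | name | category
---+------+---------
1  | Pen  | Office  
4  | Pen  | Office  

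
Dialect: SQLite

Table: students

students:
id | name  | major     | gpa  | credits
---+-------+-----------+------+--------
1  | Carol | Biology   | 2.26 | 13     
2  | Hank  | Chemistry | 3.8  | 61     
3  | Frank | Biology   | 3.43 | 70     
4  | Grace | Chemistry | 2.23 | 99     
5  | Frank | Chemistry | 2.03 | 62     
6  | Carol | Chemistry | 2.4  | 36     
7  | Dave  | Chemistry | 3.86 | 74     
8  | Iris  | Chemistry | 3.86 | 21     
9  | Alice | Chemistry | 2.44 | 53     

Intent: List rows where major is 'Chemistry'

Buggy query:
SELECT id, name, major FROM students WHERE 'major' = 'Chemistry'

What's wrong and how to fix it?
Bug: Single quotes denote string literals in SQL; the column name is being compared as a constant string

Fix: Remove the quotes around the column name (or use double quotes for an identifier)

Corrected query:
SELECT id, name, major FROM students WHERE major = 'Chemistry'

Result:
id | name  | major    
---+-------+----------
2  | Hank  | Chemistry
4  | Grace | Chemistry
5  | Frank | Chemistry
6  | Carol | Chemistry
7  | Dave  | Chemistry
8  | Iris  | Chemistry
9  | Alice | Chemistry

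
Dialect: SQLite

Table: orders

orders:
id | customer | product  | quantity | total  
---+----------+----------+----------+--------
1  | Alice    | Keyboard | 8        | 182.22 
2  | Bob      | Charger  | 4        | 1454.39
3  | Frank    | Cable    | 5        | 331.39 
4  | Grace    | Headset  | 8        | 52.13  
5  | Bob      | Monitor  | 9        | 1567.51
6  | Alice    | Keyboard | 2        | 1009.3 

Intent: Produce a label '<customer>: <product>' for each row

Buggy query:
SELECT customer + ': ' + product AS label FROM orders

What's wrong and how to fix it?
Bug: '+' is numeric addition; on text columns SQLite converts them to 0 instead of concatenating

Fix: Replace + with || to concatenate text

Corrected query:
SELECT customer || ': ' || product AS label FROM orders

Result:
label          
---------------
Alice: Keyboard
Bob: Charger   
Frank: Cable   
Grace: Headset 
Bob: Monitor   
Alice: Keyboard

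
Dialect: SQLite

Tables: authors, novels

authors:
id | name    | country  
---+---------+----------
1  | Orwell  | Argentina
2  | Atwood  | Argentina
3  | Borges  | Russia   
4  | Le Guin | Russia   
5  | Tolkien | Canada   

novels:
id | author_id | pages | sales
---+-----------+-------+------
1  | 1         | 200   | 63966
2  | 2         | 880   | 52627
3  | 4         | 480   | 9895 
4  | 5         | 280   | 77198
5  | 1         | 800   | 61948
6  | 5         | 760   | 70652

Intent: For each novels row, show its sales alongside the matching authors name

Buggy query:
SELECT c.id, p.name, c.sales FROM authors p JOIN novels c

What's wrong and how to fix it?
Bug: Missing join condition: each novels row is matched to all authors rows instead of just its own

Fix: Add ON c.author_id = p.id to the JOIN

Corrected query:
SELECT c.id, p.name, c.sales FROM authors p JOIN novels c ON c.author_id = p.id

Result:
id | name    | sales
---+---------+------
1  | Orwell  | 63966
2  | Atwood  | 52627
3  | Le Guin | 9895 
4  | Tolkien | 77198
5  | Orwell  | 61948
6  | Tolkien | 70652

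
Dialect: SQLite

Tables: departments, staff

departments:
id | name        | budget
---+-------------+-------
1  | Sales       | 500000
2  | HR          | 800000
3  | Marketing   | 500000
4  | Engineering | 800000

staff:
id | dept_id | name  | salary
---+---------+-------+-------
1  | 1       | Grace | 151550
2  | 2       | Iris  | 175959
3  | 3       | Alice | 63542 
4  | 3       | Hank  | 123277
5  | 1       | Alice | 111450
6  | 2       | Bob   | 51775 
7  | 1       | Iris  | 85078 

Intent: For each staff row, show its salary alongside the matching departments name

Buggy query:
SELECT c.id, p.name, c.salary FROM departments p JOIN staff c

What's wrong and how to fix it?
Bug: Missing join condition: each staff row is matched to all departments rows instead of just its own

Fix: Add ON c.dept_id = p.id to the JOIN

Corrected query:
SELECT c.id, p.name, c.salary FROM departments p JOIN staff c ON c.dept_id = p.id

Result:
id | name      | salary
---+-----------+-------
1  | Sales     | 151550
2  | HR        | 175959
3  | Marketing | 63542 
4  | Marketing | 123277
5  | Sales     | 111450
6  | HR        | 51775 
7  | Sales     | 85078 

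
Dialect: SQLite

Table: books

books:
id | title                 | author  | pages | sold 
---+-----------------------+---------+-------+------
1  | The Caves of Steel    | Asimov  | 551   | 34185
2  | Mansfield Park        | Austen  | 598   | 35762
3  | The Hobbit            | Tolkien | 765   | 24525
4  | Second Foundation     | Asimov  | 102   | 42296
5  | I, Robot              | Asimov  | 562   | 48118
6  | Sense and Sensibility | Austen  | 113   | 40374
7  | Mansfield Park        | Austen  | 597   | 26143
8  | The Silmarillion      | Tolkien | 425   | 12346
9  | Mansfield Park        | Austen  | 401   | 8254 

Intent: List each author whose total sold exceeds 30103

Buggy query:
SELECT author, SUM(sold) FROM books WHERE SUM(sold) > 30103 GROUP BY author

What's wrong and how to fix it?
Bug: SUM(sold) is an aggregate, but WHERE filters rows before aggregation

Fix: Use HAVING (which filters groups after aggregation) instead of WHERE

Corrected query:
SELECT author, SUM(sold) FROM books GROUP BY author HAVING SUM(sold) > 30103

Result:
author  | SUM(sold)
--------+----------
Asimov  | 124599   
Austen  | 110533   
Tolkien | 36871    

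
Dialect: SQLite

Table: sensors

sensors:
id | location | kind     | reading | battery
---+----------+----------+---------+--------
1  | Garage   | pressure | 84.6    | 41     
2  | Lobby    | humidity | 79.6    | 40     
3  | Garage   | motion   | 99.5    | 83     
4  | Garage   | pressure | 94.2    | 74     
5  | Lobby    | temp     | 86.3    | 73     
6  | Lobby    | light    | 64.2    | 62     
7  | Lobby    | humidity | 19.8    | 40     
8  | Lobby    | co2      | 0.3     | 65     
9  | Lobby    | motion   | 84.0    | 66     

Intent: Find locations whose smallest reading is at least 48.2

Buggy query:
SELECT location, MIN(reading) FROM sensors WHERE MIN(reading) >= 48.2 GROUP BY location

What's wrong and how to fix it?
Bug: MIN() in WHERE is a misuse of aggregate

Fix: Use HAVING for the per-group MIN condition

Corrected query:
SELECT location, MIN(reading) FROM sensors GROUP BY location HAVING MIN(reading) >= 48.2

Result:
location | MIN(reading)
---------+-------------
Garage   | 84.6        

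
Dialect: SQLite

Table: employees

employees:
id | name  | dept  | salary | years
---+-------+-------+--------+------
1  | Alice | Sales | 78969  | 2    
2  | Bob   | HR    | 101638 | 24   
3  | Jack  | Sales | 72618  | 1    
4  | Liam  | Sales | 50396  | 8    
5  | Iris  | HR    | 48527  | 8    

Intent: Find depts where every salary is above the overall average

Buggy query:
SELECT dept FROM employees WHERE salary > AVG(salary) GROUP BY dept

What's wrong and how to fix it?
Bug: WHERE evaluates per row before aggregation, so AVG() is unavailable

Fix: Use a subquery for AVG and a HAVING MIN(...) filter so the condition holds for every row in the group

Corrected query:
SELECT dept FROM employees GROUP BY dept HAVING MIN(salary) > (SELECT AVG(salary) FROM employees)

Result:
(no rows)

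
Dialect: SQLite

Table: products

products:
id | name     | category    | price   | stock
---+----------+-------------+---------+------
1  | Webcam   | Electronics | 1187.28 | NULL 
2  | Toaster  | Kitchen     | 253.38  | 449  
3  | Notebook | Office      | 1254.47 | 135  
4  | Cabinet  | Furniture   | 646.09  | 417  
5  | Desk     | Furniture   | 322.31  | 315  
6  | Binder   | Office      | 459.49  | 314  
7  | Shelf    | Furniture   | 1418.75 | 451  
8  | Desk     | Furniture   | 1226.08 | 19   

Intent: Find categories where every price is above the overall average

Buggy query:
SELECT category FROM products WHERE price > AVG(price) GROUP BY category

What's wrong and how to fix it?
Bug: AVG() is an aggregate; it can't sit directly in WHERE

Fix: Compute the overall average in a scalar subquery and compare each group's MIN against it in HAVING

Corrected query:
SELECT category FROM products GROUP BY category HAVING MIN(price) > (SELECT AVG(price) FROM products)

Result:
category   
-----------
Electronics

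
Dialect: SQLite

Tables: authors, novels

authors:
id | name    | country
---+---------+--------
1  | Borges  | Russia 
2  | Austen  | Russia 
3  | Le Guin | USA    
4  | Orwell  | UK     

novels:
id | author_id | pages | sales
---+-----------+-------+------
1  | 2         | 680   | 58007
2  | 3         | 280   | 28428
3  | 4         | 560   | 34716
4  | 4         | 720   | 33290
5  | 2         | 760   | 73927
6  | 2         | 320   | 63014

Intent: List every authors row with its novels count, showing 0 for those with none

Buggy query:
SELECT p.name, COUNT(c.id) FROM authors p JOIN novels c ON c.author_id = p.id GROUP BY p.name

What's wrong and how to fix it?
Bug: INNER JOIN drops authors rows that have no matching novels rows

Fix: Switch to LEFT JOIN to retain unmatched parent rows

Corrected query:
SELECT p.name, COUNT(c.id) FROM authors p LEFT JOIN novels c ON c.author_id = p.id GROUP BY p.name

Result:
name    | COUNT(c.id)
--------+------------
Austen  | 3          
Borges  | 0          
Le Guin | 1          
Orwell  | 2          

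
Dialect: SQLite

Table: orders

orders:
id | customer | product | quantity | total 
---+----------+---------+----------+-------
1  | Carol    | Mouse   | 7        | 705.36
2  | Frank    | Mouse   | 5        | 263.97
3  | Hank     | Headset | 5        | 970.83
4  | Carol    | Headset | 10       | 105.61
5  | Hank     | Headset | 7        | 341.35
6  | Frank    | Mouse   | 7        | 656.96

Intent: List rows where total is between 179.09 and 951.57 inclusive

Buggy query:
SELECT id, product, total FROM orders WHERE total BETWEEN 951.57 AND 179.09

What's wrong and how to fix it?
Bug: BETWEEN expects the lower bound first; with 951.57 AND 179.09 the range is empty

Fix: Write BETWEEN 179.09 AND 951.57

Corrected query:
SELECT id, product, total FROM orders WHERE total BETWEEN 179.09 AND 951.57

Result:
id | product | total 
---+---------+-------
1  | Mouse   | 705.36
2  | Mouse   | 263.97
5  | Headset | 341.35
6  | Mouse   | 656.96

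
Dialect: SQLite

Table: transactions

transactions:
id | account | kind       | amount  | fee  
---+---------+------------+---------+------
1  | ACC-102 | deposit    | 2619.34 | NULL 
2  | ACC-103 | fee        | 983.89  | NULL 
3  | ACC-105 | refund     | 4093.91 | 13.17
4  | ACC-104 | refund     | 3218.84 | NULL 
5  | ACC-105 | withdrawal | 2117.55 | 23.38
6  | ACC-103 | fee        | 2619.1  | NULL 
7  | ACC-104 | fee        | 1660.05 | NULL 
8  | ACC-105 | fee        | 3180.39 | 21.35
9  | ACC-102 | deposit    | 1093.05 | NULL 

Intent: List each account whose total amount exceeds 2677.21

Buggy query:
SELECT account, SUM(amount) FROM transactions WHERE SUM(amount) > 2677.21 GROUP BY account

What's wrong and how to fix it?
Bug: SUM(amount) is an aggregate, but WHERE filters rows before aggregation

Fix: Use HAVING (which filters groups after aggregation) instead of WHERE

Corrected query:
SELECT account, SUM(amount) FROM transactions GROUP BY account HAVING SUM(amount) > 2677.21

Result:
account | SUM(amount)
--------+------------
ACC-102 | 3712.39    
ACC-103 | 3602.99    
ACC-104 | 4878.89    
ACC-105 | 9391.85    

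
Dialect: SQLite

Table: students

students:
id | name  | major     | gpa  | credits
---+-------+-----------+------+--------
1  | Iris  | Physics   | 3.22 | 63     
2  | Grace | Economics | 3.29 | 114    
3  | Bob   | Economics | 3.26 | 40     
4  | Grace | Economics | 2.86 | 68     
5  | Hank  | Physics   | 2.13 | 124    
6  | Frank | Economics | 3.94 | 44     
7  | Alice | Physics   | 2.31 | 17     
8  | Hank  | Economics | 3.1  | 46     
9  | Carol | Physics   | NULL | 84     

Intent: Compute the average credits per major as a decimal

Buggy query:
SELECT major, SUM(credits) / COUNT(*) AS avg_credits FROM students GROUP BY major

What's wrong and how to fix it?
Bug: SUM(credits) and COUNT(*) are both integers; the division truncates the fractional part

Fix: Multiply by 1.0 (or CAST to REAL) to force floating-point division

Corrected query:
SELECT major, SUM(credits) * 1.0 / COUNT(*) AS avg_credits FROM students GROUP BY major

Result:
major     | avg_credits
----------+------------
Economics | 62.4       
Physics   | 72         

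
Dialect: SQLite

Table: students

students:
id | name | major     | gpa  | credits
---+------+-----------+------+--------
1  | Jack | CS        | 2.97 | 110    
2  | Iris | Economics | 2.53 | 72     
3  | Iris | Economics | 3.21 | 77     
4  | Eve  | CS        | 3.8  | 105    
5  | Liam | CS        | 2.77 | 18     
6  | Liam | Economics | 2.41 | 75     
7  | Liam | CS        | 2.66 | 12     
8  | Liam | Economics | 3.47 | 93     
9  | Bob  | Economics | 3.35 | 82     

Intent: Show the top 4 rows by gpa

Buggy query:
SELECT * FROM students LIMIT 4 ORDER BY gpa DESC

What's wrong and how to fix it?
Bug: LIMIT must come after ORDER BY

Fix: Swap the clauses: ORDER BY first, then LIMIT

Corrected query:
SELECT * FROM students ORDER BY gpa DESC LIMIT 4

Result:
id | name | major     | gpa  | credits
---+------+-----------+------+--------
4  | Eve  | CS        | 3.8  | 105    
8  | Liam | Economics | 3.47 | 93     
9  | Bob  | Economics | 3.35 | 82     
3  | Iris | Economics | 3.21 | 77     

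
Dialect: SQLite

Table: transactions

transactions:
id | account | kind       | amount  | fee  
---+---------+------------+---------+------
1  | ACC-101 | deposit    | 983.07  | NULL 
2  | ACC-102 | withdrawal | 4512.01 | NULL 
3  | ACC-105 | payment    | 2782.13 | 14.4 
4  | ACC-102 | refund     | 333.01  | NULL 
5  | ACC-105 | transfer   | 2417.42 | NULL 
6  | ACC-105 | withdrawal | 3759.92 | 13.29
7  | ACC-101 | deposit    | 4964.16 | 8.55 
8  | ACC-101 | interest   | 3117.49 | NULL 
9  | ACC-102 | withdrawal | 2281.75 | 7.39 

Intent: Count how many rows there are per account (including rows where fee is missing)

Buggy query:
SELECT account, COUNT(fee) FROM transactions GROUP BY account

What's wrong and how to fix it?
Bug: COUNT(fee) skips NULLs, so groups with missing fee are undercounted

Fix: Use COUNT(*) to count all rows regardless of NULL

Corrected query:
SELECT account, COUNT(*) FROM transactions GROUP BY account

Result:
account | COUNT(*)
--------+---------
ACC-101 | 3       
ACC-102 | 3       
ACC-105 | 3       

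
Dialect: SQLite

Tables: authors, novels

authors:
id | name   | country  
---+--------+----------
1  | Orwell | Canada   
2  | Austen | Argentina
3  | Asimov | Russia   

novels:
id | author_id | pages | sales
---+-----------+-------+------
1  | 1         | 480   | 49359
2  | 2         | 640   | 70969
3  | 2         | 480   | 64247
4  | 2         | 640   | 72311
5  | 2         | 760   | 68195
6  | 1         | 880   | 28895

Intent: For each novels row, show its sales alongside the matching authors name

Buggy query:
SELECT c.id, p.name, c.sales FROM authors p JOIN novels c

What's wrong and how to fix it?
Bug: Missing join condition: each novels row is matched to all authors rows instead of just its own

Fix: Specify the join condition linking the foreign key to the parent id

Corrected query:
SELECT c.id, p.name, c.sales FROM authors p JOIN novels c ON c.author_id = p.id

Result:
id | name   | sales
---+--------+------
1  | Orwell | 49359
2  | Austen | 70969
3  | Austen | 64247
4  | Austen | 72311
5  | Austen | 68195
6  | Orwell | 28895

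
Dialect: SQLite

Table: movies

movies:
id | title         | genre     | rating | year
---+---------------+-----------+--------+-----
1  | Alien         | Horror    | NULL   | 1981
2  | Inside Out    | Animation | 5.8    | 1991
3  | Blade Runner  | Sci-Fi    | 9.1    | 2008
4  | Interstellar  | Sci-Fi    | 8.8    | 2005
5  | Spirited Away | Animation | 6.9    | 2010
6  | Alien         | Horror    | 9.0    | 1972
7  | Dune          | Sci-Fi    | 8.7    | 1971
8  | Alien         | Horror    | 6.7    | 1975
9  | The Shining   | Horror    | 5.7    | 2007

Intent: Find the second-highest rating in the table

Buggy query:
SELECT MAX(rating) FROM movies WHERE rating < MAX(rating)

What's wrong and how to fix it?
Bug: MAX(rating) on the right of the comparison is an aggregate-in-WHERE error

Fix: Compute the overall MAX in a subquery, then take MAX of rows below it

Corrected query:
SELECT MAX(rating) FROM movies WHERE rating < (SELECT MAX(rating) FROM movies)

Result:
MAX(rating)
-----------
9          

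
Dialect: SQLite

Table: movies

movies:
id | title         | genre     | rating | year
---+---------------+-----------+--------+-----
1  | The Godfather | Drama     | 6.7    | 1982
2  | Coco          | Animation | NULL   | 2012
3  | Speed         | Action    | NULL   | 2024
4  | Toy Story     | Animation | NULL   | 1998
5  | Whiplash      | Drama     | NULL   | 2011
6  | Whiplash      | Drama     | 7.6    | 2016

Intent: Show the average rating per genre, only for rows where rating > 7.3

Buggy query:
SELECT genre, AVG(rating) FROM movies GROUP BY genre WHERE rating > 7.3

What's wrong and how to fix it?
Bug: Row-level WHERE must come before GROUP BY in the clause order

Fix: Place WHERE between FROM and GROUP BY

Corrected query:
SELECT genre, AVG(rating) FROM movies WHERE rating > 7.3 GROUP BY genre

Result:
genre | AVG(rating)
------+------------
Drama | 7.6        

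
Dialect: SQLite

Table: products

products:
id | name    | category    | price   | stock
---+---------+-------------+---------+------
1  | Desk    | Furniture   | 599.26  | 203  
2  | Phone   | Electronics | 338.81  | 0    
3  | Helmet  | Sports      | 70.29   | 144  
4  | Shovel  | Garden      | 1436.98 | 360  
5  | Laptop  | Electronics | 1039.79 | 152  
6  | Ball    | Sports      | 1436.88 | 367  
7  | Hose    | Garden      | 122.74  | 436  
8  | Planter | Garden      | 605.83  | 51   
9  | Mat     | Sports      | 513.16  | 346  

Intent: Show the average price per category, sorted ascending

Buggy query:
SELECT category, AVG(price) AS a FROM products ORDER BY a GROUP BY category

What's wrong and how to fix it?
Bug: GROUP BY must precede ORDER BY

Fix: Move ORDER BY to the end, after GROUP BY

Corrected query:
SELECT category, AVG(price) AS a FROM products GROUP BY category ORDER BY a

Result:
category    | a         
------------+-----------
Furniture   | 599.26    
Sports      | 673.443333
Electronics | 689.3     
Garden      | 721.85    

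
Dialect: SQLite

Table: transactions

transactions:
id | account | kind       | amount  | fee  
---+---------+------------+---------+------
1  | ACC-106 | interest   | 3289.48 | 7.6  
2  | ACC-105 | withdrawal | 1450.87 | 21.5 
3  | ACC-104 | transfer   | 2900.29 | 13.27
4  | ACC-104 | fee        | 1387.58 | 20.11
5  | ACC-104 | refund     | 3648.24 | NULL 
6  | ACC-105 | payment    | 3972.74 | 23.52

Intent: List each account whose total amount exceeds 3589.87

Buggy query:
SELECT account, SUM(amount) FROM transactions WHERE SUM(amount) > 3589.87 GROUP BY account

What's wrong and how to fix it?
Bug: WHERE runs before GROUP BY, so aggregates aren't available there

Fix: Move the aggregate condition to a HAVING clause

Corrected query:
SELECT account, SUM(amount) FROM transactions GROUP BY account HAVING SUM(amount) > 3589.87

Result:
account | SUM(amount)
--------+------------
ACC-104 | 7936.11    
ACC-105 | 5423.61    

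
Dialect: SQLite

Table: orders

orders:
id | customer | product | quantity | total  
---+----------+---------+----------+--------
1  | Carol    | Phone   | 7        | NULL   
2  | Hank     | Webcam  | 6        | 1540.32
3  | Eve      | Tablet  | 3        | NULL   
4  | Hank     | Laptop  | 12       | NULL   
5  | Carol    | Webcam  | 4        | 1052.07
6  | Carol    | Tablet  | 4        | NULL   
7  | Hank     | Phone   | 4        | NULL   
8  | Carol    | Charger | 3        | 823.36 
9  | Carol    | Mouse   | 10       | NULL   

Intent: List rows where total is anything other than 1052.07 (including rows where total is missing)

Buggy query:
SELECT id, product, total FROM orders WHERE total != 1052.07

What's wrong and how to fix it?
Bug: Inequality against NULL is unknown, not true; rows with NULL are dropped

Fix: Add an explicit OR total IS NULL to include the missing-value rows

Corrected query:
SELECT id, product, total FROM orders WHERE total != 1052.07 OR total IS NULL

Result:
id | product | total  
---+---------+--------
1  | Phone   | NULL   
2  | Webcam  | 1540.32
3  | Tablet  | NULL   
4  | Laptop  | NULL   
6  | Tablet  | NULL   
7  | Phone   | NULL   
8  | Charger | 823.36 
9  | Mouse   | NULL   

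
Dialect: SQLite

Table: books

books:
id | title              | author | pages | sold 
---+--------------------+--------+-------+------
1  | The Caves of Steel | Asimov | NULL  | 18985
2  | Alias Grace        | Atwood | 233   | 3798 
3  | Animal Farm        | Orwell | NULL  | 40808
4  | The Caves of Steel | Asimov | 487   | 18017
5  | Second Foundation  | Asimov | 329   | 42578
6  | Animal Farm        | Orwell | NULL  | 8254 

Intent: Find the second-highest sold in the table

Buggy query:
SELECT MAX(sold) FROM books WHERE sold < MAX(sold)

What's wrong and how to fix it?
Bug: MAX(sold) on the right of the comparison is an aggregate-in-WHERE error

Fix: Compute the overall MAX in a subquery, then take MAX of rows below it

Corrected query:
SELECT MAX(sold) FROM books WHERE sold < (SELECT MAX(sold) FROM books)

Result:
MAX(sold)
---------
40808    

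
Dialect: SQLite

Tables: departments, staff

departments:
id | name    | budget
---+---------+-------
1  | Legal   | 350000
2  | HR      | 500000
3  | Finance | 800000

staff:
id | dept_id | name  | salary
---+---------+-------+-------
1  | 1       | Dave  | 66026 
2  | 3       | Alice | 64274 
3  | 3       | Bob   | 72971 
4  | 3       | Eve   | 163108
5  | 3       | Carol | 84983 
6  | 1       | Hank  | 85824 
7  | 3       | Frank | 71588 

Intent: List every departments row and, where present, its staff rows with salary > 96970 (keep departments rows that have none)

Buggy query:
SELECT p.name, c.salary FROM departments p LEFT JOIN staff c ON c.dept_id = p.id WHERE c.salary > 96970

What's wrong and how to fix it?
Bug: Filtering c.salary in WHERE discards the NULL rows produced by LEFT JOIN, turning it into an inner join

Fix: Move the right-table condition into the ON clause so unmatched parents are kept

Corrected query:
SELECT p.name, c.salary FROM departments p LEFT JOIN staff c ON c.dept_id = p.id AND c.salary > 96970

Result:
name    | salary
--------+-------
Legal   | NULL  
HR      | NULL  
Finance | 163108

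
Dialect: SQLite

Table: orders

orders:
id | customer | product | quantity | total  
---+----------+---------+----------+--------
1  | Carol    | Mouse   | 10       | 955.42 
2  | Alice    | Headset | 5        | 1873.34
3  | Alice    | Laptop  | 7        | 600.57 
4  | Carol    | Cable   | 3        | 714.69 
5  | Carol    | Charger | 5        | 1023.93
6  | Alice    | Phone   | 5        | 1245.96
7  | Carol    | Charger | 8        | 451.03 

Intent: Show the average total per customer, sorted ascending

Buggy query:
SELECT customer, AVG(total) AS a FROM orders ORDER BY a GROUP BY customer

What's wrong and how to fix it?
Bug: GROUP BY must precede ORDER BY

Fix: Reorder: SELECT … FROM … GROUP BY … ORDER BY …

Corrected query:
SELECT customer, AVG(total) AS a FROM orders GROUP BY customer ORDER BY a

Result:
customer | a          
---------+------------
Carol    | 786.2675   
Alice    | 1239.956667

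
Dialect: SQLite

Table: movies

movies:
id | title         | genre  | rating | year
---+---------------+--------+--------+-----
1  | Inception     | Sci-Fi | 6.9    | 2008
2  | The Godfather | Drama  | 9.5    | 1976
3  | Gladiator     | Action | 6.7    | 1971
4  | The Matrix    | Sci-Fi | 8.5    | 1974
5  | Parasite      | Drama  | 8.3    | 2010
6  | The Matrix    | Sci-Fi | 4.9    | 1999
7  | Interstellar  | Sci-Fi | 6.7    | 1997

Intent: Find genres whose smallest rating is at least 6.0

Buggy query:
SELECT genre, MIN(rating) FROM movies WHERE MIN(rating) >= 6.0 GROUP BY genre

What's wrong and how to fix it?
Bug: MIN() in WHERE is a misuse of aggregate

Fix: Replace WHERE with HAVING after the GROUP BY

Corrected query:
SELECT genre, MIN(rating) FROM movies GROUP BY genre HAVING MIN(rating) >= 6.0

Result:
genre  | MIN(rating)
-------+------------
Action | 6.7        
Drama  | 8.3        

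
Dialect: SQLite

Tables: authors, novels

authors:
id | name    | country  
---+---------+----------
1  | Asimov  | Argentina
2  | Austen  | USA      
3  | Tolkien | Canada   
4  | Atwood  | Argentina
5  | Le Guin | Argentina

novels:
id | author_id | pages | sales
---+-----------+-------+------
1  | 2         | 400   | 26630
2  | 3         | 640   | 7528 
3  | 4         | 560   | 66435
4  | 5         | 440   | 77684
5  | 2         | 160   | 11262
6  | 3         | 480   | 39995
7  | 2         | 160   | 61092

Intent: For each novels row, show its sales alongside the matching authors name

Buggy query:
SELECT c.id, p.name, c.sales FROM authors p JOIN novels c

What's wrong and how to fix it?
Bug: Missing join condition: each novels row is matched to all authors rows instead of just its own

Fix: Add ON c.author_id = p.id to the JOIN

Corrected query:
SELECT c.id, p.name, c.sales FROM authors p JOIN novels c ON c.author_id = p.id

Result:
id | name    | sales
---+---------+------
1  | Austen  | 26630
2  | Tolkien | 7528 
3  | Atwood  | 66435
4  | Le Guin | 77684
5  | Austen  | 11262
6  | Tolkien | 39995
7  | Austen  | 61092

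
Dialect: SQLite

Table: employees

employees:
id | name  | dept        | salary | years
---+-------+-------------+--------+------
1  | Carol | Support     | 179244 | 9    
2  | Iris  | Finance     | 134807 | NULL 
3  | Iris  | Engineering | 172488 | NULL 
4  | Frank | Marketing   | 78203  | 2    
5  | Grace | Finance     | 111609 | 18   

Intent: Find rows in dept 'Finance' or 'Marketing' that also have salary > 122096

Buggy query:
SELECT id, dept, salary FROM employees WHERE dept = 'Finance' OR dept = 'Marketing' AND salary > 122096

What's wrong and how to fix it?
Bug: AND binds tighter than OR, so this parses as dept = 'Finance' OR (dept = 'Marketing' AND salary > 122096)

Fix: Group the OR with parentheses (or use IN), then AND the threshold

Corrected query:
SELECT id, dept, salary FROM employees WHERE (dept = 'Finance' OR dept = 'Marketing') AND salary > 122096

Result:
id | dept    | salary
---+---------+-------
2  | Finance | 134807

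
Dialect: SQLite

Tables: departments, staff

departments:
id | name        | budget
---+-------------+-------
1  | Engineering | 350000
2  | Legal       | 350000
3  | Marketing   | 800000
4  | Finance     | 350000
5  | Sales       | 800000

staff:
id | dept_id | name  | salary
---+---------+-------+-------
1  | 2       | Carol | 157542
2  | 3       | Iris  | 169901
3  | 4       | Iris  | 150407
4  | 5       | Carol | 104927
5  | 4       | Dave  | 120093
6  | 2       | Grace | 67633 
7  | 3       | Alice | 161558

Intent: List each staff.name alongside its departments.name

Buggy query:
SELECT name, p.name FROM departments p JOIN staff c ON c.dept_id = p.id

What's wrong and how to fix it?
Bug: Both tables have a 'name' column; the unqualified reference is ambiguous

Fix: Qualify the column with its table alias (c.name)

Corrected query:
SELECT c.name, p.name FROM departments p JOIN staff c ON c.dept_id = p.id

Result:
name  | name     
------+----------
Carol | Legal    
Iris  | Marketing
Iris  | Finance  
Carol | Sales    
Dave  | Finance  
Grace | Legal    
Alice | Marketing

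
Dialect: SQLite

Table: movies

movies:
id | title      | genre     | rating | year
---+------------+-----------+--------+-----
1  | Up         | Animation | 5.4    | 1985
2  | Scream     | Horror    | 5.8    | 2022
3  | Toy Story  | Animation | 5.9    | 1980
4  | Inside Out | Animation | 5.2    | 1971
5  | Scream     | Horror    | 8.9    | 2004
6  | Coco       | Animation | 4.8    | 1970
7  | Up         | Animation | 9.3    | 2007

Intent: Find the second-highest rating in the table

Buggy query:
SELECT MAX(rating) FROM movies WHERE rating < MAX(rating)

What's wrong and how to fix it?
Bug: MAX(rating) on the right of the comparison is an aggregate-in-WHERE error

Fix: Put the inner MAX in a scalar subquery

Corrected query:
SELECT MAX(rating) FROM movies WHERE rating < (SELECT MAX(rating) FROM movies)

Result:
MAX(rating)
-----------
8.9        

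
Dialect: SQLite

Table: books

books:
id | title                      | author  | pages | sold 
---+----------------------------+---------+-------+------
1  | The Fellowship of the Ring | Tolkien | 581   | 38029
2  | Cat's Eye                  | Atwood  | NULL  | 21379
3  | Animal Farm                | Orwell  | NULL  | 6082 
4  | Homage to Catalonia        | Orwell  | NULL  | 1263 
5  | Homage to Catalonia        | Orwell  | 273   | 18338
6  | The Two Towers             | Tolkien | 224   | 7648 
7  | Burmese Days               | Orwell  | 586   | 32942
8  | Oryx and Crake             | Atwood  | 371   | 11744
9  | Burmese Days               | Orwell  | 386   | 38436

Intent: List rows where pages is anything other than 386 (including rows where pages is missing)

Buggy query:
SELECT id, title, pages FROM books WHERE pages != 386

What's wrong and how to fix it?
Bug: Inequality against NULL is unknown, not true; rows with NULL are dropped

Fix: Add an explicit OR pages IS NULL to include the missing-value rows

Corrected query:
SELECT id, title, pages FROM books WHERE pages != 386 OR pages IS NULL

Result:
id | title                      | pages
---+----------------------------+------
1  | The Fellowship of the Ring | 581  
2  | Cat's Eye                  | NULL 
3  | Animal Farm                | NULL 
4  | Homage to Catalonia        | NULL 
5  | Homage to Catalonia        | 273  
6  | The Two Towers             | 224  
7  | Burmese Days               | 586  
8  | Oryx and Crake             | 371  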